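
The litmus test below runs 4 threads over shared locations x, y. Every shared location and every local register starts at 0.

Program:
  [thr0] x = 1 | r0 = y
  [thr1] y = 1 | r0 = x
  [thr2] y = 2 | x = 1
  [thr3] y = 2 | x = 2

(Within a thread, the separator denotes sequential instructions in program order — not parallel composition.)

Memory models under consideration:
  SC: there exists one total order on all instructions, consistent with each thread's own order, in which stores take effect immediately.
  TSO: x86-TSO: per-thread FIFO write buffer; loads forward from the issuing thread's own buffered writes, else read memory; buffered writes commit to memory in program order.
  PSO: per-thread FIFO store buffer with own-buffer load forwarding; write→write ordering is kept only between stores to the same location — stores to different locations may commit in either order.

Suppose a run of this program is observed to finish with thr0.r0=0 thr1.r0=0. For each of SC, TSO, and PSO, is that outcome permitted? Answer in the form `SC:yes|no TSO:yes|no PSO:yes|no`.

SC:no TSO:yes PSO:yes

outcome vector order: (thr0.r0,thr1.r0)
[SC] allowed = {01; 02; 10; 11; 12; 20; 21; 22}
[TSO] allowed = {00; 01; 02; 10; 11; 12; 20; 21; 22}
[PSO] allowed = {00; 01; 02; 10; 11; 12; 20; 21; 22}
target 00 ∈ {TSO,PSO}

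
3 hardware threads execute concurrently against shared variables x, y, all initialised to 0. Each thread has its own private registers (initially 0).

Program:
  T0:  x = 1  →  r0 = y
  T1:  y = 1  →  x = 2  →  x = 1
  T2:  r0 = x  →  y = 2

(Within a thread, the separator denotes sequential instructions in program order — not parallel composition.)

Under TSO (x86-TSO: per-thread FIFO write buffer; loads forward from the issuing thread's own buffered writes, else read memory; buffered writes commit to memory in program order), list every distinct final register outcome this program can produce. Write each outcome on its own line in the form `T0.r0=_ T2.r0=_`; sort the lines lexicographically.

outcome vector order: (T0.r0,T2.r0)
|TSO outcomes| = 9

T0.r0=0 T2.r0=0
T0.r0=0 T2.r0=1
T0.r0=0 T2.r0=2
T0.r0=1 T2.r0=0
T0.r0=1 T2.r0=1
T0.r0=1 T2.r0=2
T0.r0=2 T2.r0=0
T0.r0=2 T2.r0=1
T0.r0=2 T2.r0=2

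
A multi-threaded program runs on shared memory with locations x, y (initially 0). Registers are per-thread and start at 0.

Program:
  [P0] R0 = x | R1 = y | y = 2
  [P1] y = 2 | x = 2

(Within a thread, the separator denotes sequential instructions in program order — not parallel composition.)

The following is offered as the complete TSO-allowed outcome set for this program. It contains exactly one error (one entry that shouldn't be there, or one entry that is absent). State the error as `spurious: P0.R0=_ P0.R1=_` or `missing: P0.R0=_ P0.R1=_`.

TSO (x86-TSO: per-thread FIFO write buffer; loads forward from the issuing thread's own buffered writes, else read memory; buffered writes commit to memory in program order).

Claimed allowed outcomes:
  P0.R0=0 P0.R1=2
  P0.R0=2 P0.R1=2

missing: P0.R0=0 P0.R1=0

outcome vector order: (P0.R0,P0.R1)
under TSO → 00; 02; 22
TSO∖claimed = {00}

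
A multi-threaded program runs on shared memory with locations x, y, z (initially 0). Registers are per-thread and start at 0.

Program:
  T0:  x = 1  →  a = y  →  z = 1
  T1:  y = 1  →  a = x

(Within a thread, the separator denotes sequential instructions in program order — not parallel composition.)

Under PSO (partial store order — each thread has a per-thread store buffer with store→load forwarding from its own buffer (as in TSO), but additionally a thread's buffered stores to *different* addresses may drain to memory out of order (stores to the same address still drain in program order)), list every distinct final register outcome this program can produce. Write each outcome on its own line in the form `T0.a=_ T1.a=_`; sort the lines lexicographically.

outcome vector order: (T0.a,T1.a)
|PSO outcomes| = 4

T0.a=0 T1.a=0
T0.a=0 T1.a=1
T0.a=1 T1.a=0
T0.a=1 T1.a=1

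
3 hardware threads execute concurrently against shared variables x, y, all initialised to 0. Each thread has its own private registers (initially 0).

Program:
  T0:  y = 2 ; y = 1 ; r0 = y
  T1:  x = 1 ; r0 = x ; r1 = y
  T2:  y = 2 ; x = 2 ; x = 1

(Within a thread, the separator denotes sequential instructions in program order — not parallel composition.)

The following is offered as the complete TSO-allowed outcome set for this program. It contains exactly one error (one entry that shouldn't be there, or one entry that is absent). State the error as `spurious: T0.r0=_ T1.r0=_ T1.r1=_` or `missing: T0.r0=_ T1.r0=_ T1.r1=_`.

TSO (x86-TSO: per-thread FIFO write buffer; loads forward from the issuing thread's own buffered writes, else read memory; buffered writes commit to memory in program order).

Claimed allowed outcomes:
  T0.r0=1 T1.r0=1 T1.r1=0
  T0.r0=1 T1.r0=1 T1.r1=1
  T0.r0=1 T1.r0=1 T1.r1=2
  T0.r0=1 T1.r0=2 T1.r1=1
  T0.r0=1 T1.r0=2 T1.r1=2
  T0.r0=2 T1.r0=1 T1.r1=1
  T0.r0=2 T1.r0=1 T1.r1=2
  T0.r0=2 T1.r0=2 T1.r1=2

outcome vector order: (T0.r0,T1.r0,T1.r1)
TSO: 9 outcomes — {<1 1 0>; <1 1 1>; <1 1 2>; <1 2 1>; <1 2 2>; <2 1 0>; <2 1 1>; <2 1 2>; <2 2 2>}
TSO∖claimed = {<2 1 0>}

missing: T0.r0=2 T1.r0=1 T1.r1=0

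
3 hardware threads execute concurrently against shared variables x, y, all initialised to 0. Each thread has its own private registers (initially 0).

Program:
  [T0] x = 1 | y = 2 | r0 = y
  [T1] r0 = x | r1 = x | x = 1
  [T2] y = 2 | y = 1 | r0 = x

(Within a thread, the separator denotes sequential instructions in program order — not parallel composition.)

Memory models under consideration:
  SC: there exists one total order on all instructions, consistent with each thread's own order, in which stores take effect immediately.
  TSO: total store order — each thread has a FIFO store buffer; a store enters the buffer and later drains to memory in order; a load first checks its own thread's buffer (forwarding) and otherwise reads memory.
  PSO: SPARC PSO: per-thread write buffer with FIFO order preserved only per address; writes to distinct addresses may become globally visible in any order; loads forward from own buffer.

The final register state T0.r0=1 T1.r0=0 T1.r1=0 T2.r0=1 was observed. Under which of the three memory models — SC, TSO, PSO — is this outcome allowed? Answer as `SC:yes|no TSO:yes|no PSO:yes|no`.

SC:yes TSO:yes PSO:yes

outcome vector order: (T0.r0,T1.r0,T1.r1,T2.r0)
under SC → 1001 1011 1111 2000 2001 2010 2011 2110 2111
under TSO → 1000 1001 1010 1011 1110 1111 2000 2001 2010 2011 2110 2111
under PSO → 1000 1001 1010 1011 1110 1111 2000 2001 2010 2011 2110 2111
target 1001 ∈ {SC,TSO,PSO}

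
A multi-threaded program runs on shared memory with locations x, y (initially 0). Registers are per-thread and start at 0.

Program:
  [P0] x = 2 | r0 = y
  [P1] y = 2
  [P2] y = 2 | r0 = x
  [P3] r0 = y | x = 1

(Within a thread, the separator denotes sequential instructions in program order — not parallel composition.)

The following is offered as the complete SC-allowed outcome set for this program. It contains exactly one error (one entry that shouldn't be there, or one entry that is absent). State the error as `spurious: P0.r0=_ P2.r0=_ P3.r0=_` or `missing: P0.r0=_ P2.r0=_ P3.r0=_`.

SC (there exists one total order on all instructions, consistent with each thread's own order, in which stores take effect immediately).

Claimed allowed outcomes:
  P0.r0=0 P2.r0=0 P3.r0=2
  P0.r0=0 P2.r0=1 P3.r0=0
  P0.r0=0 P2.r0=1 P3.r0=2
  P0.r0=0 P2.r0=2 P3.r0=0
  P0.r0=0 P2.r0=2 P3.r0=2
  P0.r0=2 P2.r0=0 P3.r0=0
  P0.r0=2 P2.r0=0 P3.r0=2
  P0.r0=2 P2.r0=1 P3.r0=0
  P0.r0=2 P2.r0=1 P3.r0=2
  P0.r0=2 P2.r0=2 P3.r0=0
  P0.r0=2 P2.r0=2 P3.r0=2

outcome vector order: (P0.r0,P2.r0,P3.r0)
[SC] allowed = {010 012 020 022 200 202 210 212 220 222}
claimed∖SC = {002}

spurious: P0.r0=0 P2.r0=0 P3.r0=2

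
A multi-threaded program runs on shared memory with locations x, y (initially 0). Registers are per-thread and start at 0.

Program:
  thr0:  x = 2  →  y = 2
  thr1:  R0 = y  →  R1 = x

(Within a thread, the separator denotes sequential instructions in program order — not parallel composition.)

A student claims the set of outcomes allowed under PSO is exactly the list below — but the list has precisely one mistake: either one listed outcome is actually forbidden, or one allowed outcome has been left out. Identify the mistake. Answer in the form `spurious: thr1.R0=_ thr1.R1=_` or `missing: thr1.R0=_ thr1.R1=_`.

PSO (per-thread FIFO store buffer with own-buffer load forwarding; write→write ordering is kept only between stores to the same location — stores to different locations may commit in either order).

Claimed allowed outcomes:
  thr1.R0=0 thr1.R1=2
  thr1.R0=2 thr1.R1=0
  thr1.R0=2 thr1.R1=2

outcome vector order: (thr1.R0,thr1.R1)
[PSO] allowed = {(0,0); (0,2); (2,0); (2,2)}
PSO∖claimed = {(0,0)}

missing: thr1.R0=0 thr1.R1=0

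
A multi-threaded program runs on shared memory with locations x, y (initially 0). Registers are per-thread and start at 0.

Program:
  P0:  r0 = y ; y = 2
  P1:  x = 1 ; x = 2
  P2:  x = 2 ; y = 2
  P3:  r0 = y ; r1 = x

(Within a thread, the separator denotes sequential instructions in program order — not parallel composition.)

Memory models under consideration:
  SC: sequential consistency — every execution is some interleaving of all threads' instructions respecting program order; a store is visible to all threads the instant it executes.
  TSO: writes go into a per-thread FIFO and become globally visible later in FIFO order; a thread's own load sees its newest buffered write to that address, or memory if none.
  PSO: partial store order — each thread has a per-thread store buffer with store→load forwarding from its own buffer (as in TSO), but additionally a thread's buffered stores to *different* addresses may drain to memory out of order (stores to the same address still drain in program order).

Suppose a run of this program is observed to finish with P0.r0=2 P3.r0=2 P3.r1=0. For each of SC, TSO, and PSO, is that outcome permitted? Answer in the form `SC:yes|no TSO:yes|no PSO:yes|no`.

outcome vector order: (P0.r0,P3.r0,P3.r1)
SC: 11 outcomes — {000 001 002 020 021 022 200 201 202 221 222}
TSO: 11 outcomes — {000 001 002 020 021 022 200 201 202 221 222}
PSO: 12 outcomes — {000 001 002 020 021 022 200 201 202 220 221 222}
target 220 ∈ {PSO}

SC:no TSO:no PSO:yes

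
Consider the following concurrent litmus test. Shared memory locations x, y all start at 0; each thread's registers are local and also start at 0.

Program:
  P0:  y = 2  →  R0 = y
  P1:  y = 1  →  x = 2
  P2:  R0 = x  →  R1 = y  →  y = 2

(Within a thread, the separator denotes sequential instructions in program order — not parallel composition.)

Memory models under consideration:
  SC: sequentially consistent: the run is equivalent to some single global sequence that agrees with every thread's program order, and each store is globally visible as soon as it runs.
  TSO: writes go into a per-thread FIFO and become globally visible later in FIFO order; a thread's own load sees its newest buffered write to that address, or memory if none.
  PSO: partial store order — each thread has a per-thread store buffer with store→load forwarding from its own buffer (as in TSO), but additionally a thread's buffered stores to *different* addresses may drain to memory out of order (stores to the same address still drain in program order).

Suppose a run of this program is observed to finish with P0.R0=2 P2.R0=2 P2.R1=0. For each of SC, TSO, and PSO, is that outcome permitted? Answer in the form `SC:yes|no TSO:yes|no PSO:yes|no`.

SC:no TSO:no PSO:yes

outcome vector order: (P0.R0,P2.R0,P2.R1)
SC: 9 outcomes — {100 101 102 121 200 201 202 221 222}
TSO: 9 outcomes — {100 101 102 121 200 201 202 221 222}
PSO: 12 outcomes — {100 101 102 120 121 122 200 201 202 220 221 222}
target 220 ∈ {PSO}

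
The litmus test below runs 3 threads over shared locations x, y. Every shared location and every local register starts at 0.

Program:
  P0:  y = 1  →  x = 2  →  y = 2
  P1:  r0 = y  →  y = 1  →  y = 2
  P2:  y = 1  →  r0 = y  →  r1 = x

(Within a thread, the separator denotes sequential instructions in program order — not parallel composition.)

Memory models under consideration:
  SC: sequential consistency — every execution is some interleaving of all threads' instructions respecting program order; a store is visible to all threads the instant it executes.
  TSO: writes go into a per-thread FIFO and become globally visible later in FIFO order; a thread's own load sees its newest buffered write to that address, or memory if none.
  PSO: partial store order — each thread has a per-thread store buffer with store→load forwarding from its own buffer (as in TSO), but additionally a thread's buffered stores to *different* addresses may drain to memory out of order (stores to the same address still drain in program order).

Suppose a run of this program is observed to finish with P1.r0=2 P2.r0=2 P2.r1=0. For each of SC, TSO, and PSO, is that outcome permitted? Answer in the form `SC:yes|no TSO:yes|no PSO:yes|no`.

outcome vector order: (P1.r0,P2.r0,P2.r1)
under SC → <0 1 0>; <0 1 2>; <0 2 0>; <0 2 2>; <1 1 0>; <1 1 2>; <1 2 0>; <1 2 2>; <2 1 0>; <2 1 2>; <2 2 2>
under TSO → <0 1 0>; <0 1 2>; <0 2 0>; <0 2 2>; <1 1 0>; <1 1 2>; <1 2 0>; <1 2 2>; <2 1 0>; <2 1 2>; <2 2 2>
under PSO → <0 1 0>; <0 1 2>; <0 2 0>; <0 2 2>; <1 1 0>; <1 1 2>; <1 2 0>; <1 2 2>; <2 1 0>; <2 1 2>; <2 2 0>; <2 2 2>
target <2 2 0> ∈ {PSO}

SC:no TSO:no PSO:yes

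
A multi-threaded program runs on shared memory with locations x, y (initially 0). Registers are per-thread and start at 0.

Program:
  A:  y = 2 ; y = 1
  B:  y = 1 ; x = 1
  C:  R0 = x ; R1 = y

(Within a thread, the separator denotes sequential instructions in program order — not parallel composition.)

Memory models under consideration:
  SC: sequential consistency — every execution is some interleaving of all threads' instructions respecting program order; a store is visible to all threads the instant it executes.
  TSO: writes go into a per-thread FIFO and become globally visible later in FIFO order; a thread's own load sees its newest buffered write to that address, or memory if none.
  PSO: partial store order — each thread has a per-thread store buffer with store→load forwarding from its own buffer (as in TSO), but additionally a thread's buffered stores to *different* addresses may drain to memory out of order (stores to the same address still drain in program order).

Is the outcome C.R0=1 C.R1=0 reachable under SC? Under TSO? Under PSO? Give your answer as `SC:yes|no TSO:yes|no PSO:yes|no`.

outcome vector order: (C.R0,C.R1)
SC: 5 outcomes — {00 01 02 11 12}
TSO: 5 outcomes — {00 01 02 11 12}
PSO: 6 outcomes — {00 01 02 10 11 12}
target 10 ∈ {PSO}

SC:no TSO:no PSO:yes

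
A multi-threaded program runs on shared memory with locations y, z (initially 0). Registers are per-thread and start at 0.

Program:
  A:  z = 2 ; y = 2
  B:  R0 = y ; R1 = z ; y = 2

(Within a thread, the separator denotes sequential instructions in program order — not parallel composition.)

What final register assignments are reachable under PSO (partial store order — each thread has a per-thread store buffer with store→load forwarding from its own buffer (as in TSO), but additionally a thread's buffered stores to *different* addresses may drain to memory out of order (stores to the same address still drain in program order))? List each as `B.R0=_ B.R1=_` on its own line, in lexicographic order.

outcome vector order: (B.R0,B.R1)
|PSO outcomes| = 4

B.R0=0 B.R1=0
B.R0=0 B.R1=2
B.R0=2 B.R1=0
B.R0=2 B.R1=2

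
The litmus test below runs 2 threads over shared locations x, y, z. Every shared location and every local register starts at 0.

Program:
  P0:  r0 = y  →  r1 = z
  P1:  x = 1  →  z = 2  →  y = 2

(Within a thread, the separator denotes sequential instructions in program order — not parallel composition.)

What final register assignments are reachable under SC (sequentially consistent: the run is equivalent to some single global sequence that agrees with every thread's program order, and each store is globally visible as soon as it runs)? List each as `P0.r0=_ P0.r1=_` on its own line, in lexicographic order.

P0.r0=0 P0.r1=0
P0.r0=0 P0.r1=2
P0.r0=2 P0.r1=2

outcome vector order: (P0.r0,P0.r1)
|SC outcomes| = 3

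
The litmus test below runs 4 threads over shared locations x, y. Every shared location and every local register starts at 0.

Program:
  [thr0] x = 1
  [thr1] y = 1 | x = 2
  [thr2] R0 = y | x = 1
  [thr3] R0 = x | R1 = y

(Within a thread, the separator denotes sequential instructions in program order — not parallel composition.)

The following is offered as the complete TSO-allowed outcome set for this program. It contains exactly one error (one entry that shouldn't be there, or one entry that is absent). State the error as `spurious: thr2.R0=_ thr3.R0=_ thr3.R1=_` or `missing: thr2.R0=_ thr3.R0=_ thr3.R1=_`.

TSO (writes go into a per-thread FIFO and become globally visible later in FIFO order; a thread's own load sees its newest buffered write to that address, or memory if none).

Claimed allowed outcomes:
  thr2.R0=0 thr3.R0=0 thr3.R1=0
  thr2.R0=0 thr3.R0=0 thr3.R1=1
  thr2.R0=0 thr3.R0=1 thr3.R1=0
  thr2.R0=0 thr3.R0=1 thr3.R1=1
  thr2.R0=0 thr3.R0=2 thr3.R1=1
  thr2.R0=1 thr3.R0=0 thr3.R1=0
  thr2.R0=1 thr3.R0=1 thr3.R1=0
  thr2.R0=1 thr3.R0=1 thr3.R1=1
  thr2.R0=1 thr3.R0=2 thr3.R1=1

outcome vector order: (thr2.R0,thr3.R0,thr3.R1)
under TSO → 0/0/0 0/0/1 0/1/0 0/1/1 0/2/1 1/0/0 1/0/1 1/1/0 1/1/1 1/2/1
TSO∖claimed = {1/0/1}

missing: thr2.R0=1 thr3.R0=0 thr3.R1=1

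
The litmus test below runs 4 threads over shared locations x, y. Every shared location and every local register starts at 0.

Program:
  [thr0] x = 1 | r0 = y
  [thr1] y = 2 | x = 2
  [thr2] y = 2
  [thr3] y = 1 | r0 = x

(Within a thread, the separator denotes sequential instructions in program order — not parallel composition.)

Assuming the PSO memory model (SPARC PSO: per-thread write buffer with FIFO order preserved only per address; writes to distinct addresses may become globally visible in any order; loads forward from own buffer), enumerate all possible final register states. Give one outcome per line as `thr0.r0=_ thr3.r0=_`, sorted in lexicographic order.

thr0.r0=0 thr3.r0=0
thr0.r0=0 thr3.r0=1
thr0.r0=0 thr3.r0=2
thr0.r0=1 thr3.r0=0
thr0.r0=1 thr3.r0=1
thr0.r0=1 thr3.r0=2
thr0.r0=2 thr3.r0=0
thr0.r0=2 thr3.r0=1
thr0.r0=2 thr3.r0=2

outcome vector order: (thr0.r0,thr3.r0)
|PSO outcomes| = 9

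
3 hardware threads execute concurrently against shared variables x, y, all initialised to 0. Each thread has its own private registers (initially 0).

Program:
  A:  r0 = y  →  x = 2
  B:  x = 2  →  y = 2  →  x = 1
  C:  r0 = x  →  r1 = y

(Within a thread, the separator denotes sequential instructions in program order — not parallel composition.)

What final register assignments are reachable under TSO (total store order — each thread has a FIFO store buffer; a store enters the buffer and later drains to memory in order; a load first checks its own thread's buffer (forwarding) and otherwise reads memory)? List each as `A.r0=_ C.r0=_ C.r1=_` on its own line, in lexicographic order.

outcome vector order: (A.r0,C.r0,C.r1)
|TSO outcomes| = 10

A.r0=0 C.r0=0 C.r1=0
A.r0=0 C.r0=0 C.r1=2
A.r0=0 C.r0=1 C.r1=2
A.r0=0 C.r0=2 C.r1=0
A.r0=0 C.r0=2 C.r1=2
A.r0=2 C.r0=0 C.r1=0
A.r0=2 C.r0=0 C.r1=2
A.r0=2 C.r0=1 C.r1=2
A.r0=2 C.r0=2 C.r1=0
A.r0=2 C.r0=2 C.r1=2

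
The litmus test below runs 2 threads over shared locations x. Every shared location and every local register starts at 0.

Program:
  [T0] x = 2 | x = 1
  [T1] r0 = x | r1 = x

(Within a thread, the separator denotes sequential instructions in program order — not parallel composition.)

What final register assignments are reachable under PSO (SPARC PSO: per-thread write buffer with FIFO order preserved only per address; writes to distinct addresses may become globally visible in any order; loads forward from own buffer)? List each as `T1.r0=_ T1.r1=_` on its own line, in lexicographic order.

outcome vector order: (T1.r0,T1.r1)
|PSO outcomes| = 6

T1.r0=0 T1.r1=0
T1.r0=0 T1.r1=1
T1.r0=0 T1.r1=2
T1.r0=1 T1.r1=1
T1.r0=2 T1.r1=1
T1.r0=2 T1.r1=2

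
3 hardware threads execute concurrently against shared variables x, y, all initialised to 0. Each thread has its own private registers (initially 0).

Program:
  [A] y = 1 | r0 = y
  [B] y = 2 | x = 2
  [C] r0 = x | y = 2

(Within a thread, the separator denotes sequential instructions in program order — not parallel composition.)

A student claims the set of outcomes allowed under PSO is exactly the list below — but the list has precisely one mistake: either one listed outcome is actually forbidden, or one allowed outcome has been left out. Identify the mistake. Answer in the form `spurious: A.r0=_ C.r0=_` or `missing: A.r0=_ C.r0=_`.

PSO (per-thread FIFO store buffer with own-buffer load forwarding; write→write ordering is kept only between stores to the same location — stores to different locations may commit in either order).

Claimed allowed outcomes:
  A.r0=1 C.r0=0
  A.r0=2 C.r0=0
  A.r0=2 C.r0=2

missing: A.r0=1 C.r0=2

outcome vector order: (A.r0,C.r0)
[PSO] allowed = {10 12 20 22}
PSO∖claimed = {12}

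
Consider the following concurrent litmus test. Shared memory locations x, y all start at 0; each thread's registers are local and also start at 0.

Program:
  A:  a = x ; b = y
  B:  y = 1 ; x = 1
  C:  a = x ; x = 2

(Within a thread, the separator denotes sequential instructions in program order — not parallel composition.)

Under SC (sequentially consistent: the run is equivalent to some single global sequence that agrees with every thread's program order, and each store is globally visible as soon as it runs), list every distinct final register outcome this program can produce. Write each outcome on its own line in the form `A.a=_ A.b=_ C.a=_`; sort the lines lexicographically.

A.a=0 A.b=0 C.a=0
A.a=0 A.b=0 C.a=1
A.a=0 A.b=1 C.a=0
A.a=0 A.b=1 C.a=1
A.a=1 A.b=1 C.a=0
A.a=1 A.b=1 C.a=1
A.a=2 A.b=0 C.a=0
A.a=2 A.b=1 C.a=0
A.a=2 A.b=1 C.a=1

outcome vector order: (A.a,A.b,C.a)
|SC outcomes| = 9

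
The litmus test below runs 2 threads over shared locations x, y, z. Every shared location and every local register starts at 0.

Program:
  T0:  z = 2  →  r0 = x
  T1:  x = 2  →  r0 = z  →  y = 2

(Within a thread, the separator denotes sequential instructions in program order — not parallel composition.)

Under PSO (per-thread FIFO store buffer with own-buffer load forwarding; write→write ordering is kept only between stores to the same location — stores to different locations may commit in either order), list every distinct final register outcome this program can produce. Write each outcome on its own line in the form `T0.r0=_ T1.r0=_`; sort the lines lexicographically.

T0.r0=0 T1.r0=0
T0.r0=0 T1.r0=2
T0.r0=2 T1.r0=0
T0.r0=2 T1.r0=2

outcome vector order: (T0.r0,T1.r0)
|PSO outcomes| = 4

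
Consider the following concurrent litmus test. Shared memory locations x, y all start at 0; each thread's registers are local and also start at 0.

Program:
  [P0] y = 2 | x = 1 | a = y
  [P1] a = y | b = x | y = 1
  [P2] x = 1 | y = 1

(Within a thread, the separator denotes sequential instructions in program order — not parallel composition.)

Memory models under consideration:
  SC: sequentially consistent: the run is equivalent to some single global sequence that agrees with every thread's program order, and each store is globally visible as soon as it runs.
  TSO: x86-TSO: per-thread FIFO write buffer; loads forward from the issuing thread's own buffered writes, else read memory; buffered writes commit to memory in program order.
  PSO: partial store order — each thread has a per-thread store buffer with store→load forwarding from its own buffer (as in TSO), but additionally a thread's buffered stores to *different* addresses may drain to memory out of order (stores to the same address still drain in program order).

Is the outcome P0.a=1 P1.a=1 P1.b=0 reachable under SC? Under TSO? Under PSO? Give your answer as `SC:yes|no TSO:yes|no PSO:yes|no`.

outcome vector order: (P0.a,P1.a,P1.b)
under SC → (1,0,0), (1,0,1), (1,1,1), (1,2,0), (1,2,1), (2,0,0), (2,0,1), (2,1,1), (2,2,0), (2,2,1)
under TSO → (1,0,0), (1,0,1), (1,1,1), (1,2,0), (1,2,1), (2,0,0), (2,0,1), (2,1,1), (2,2,0), (2,2,1)
under PSO → (1,0,0), (1,0,1), (1,1,0), (1,1,1), (1,2,0), (1,2,1), (2,0,0), (2,0,1), (2,1,0), (2,1,1), (2,2,0), (2,2,1)
target (1,1,0) ∈ {PSO}

SC:no TSO:no PSO:yes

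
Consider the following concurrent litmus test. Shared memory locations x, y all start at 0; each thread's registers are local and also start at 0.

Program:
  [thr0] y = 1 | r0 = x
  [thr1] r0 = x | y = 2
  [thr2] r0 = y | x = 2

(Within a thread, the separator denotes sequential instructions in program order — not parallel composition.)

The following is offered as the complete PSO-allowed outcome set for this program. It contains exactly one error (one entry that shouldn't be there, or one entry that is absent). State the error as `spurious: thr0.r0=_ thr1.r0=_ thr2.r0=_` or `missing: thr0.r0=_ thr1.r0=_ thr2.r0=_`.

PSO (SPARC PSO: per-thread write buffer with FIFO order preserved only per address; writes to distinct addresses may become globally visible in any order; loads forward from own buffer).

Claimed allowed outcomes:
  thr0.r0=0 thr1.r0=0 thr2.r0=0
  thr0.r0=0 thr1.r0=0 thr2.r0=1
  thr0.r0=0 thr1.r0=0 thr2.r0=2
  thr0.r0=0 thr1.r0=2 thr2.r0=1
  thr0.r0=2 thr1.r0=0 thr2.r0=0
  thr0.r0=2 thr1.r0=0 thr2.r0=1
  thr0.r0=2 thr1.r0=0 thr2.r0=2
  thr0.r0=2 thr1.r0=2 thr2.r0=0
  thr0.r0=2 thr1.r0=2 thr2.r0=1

outcome vector order: (thr0.r0,thr1.r0,thr2.r0)
[PSO] allowed = {(0,0,0), (0,0,1), (0,0,2), (0,2,0), (0,2,1), (2,0,0), (2,0,1), (2,0,2), (2,2,0), (2,2,1)}
PSO∖claimed = {(0,2,0)}

missing: thr0.r0=0 thr1.r0=2 thr2.r0=0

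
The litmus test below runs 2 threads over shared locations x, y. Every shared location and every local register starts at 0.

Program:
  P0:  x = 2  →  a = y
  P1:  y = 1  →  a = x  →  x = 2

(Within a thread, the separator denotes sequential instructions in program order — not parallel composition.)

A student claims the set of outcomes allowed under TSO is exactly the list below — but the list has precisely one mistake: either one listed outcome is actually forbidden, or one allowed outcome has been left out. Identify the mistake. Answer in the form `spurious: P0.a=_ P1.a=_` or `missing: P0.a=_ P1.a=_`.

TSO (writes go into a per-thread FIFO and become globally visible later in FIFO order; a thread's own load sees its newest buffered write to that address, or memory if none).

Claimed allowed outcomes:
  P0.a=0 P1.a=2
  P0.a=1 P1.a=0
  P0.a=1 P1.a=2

missing: P0.a=0 P1.a=0

outcome vector order: (P0.a,P1.a)
under TSO → 0/0, 0/2, 1/0, 1/2
TSO∖claimed = {0/0}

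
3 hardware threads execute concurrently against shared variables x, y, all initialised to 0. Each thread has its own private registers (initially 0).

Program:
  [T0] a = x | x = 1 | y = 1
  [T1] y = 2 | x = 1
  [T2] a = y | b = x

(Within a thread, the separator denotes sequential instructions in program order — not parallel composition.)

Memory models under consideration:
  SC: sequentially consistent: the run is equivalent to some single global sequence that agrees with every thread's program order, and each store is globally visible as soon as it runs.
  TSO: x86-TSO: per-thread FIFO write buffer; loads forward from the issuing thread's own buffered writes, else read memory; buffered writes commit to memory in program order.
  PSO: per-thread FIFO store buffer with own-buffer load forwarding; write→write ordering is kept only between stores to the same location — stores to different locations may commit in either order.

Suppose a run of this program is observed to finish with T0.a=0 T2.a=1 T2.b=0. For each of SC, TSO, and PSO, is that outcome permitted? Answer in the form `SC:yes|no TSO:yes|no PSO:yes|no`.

outcome vector order: (T0.a,T2.a,T2.b)
SC: 10 outcomes — {0/0/0; 0/0/1; 0/1/1; 0/2/0; 0/2/1; 1/0/0; 1/0/1; 1/1/1; 1/2/0; 1/2/1}
TSO: 10 outcomes — {0/0/0; 0/0/1; 0/1/1; 0/2/0; 0/2/1; 1/0/0; 1/0/1; 1/1/1; 1/2/0; 1/2/1}
PSO: 11 outcomes — {0/0/0; 0/0/1; 0/1/0; 0/1/1; 0/2/0; 0/2/1; 1/0/0; 1/0/1; 1/1/1; 1/2/0; 1/2/1}
target 0/1/0 ∈ {PSO}

SC:no TSO:no PSO:yes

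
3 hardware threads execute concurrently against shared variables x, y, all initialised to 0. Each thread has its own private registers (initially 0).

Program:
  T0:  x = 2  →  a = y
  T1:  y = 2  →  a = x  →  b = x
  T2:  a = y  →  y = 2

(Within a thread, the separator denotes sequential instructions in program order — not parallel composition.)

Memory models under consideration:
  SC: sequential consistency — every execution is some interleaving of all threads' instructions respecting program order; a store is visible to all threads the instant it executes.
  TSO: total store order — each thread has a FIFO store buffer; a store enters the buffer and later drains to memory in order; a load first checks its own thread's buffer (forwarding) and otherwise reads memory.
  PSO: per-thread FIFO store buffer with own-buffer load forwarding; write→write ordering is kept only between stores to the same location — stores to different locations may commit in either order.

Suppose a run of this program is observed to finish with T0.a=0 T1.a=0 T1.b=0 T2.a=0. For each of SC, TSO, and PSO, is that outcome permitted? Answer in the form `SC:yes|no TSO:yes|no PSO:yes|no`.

SC:no TSO:yes PSO:yes

outcome vector order: (T0.a,T1.a,T1.b,T2.a)
SC (8): 0/2/2/0, 0/2/2/2, 2/0/0/0, 2/0/0/2, 2/0/2/0, 2/0/2/2, 2/2/2/0, 2/2/2/2
TSO (12): 0/0/0/0, 0/0/0/2, 0/0/2/0, 0/0/2/2, 0/2/2/0, 0/2/2/2, 2/0/0/0, 2/0/0/2, 2/0/2/0, 2/0/2/2, 2/2/2/0, 2/2/2/2
PSO (12): 0/0/0/0, 0/0/0/2, 0/0/2/0, 0/0/2/2, 0/2/2/0, 0/2/2/2, 2/0/0/0, 2/0/0/2, 2/0/2/0, 2/0/2/2, 2/2/2/0, 2/2/2/2
target 0/0/0/0 ∈ {TSO,PSO}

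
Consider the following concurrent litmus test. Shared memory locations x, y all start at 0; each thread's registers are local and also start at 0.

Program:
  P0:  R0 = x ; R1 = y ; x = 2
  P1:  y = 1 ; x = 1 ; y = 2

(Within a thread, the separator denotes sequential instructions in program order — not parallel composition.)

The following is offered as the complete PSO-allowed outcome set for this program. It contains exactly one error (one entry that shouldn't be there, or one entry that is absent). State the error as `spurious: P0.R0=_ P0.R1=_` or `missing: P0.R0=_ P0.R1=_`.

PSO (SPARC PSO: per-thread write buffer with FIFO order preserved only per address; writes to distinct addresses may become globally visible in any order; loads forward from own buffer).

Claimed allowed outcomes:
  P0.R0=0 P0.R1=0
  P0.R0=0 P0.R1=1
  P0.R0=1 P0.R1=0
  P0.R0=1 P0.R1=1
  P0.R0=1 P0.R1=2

outcome vector order: (P0.R0,P0.R1)
PSO: 6 outcomes — {(0,0) (0,1) (0,2) (1,0) (1,1) (1,2)}
PSO∖claimed = {(0,2)}

missing: P0.R0=0 P0.R1=2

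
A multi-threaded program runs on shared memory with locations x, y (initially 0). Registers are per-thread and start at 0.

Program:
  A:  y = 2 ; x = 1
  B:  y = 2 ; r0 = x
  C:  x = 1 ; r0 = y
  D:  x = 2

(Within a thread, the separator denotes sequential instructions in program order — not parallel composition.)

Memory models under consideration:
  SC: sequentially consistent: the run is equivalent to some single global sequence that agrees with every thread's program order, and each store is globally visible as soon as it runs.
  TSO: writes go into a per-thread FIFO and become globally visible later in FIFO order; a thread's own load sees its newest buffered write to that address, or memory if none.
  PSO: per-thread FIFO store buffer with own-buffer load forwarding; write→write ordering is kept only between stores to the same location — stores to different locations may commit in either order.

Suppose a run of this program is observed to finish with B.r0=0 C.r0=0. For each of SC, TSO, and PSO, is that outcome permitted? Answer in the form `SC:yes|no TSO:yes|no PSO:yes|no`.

SC:no TSO:yes PSO:yes

outcome vector order: (B.r0,C.r0)
[SC] allowed = {(0,2), (1,0), (1,2), (2,0), (2,2)}
[TSO] allowed = {(0,0), (0,2), (1,0), (1,2), (2,0), (2,2)}
[PSO] allowed = {(0,0), (0,2), (1,0), (1,2), (2,0), (2,2)}
target (0,0) ∈ {TSO,PSO}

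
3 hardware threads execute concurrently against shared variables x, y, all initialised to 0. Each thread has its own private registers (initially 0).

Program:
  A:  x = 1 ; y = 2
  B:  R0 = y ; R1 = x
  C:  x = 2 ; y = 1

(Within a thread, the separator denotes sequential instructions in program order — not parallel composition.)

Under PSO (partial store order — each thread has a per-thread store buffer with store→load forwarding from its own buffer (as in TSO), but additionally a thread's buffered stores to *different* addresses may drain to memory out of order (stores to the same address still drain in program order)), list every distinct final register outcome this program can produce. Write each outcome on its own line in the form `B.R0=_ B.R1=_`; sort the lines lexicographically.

outcome vector order: (B.R0,B.R1)
|PSO outcomes| = 9

B.R0=0 B.R1=0
B.R0=0 B.R1=1
B.R0=0 B.R1=2
B.R0=1 B.R1=0
B.R0=1 B.R1=1
B.R0=1 B.R1=2
B.R0=2 B.R1=0
B.R0=2 B.R1=1
B.R0=2 B.R1=2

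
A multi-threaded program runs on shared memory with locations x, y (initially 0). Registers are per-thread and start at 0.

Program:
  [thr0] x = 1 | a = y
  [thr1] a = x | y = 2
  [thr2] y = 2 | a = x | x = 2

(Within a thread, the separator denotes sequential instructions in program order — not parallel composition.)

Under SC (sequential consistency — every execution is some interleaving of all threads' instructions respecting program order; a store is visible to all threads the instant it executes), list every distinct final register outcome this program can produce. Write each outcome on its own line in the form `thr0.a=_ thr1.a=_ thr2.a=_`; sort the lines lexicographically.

outcome vector order: (thr0.a,thr1.a,thr2.a)
|SC outcomes| = 9

thr0.a=0 thr1.a=0 thr2.a=1
thr0.a=0 thr1.a=1 thr2.a=1
thr0.a=0 thr1.a=2 thr2.a=1
thr0.a=2 thr1.a=0 thr2.a=0
thr0.a=2 thr1.a=0 thr2.a=1
thr0.a=2 thr1.a=1 thr2.a=0
thr0.a=2 thr1.a=1 thr2.a=1
thr0.a=2 thr1.a=2 thr2.a=0
thr0.a=2 thr1.a=2 thr2.a=1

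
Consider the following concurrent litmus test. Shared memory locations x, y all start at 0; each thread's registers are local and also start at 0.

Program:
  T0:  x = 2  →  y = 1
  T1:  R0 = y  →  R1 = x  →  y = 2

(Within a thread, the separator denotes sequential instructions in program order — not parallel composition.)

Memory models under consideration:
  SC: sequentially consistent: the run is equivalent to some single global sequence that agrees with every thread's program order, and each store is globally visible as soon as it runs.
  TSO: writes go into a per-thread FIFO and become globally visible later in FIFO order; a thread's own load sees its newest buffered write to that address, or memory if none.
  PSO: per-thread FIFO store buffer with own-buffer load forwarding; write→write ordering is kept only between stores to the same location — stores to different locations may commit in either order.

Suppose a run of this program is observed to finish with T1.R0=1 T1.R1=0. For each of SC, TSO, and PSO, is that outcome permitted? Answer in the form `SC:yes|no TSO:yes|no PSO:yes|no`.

outcome vector order: (T1.R0,T1.R1)
SC: 3 outcomes — {0/0, 0/2, 1/2}
TSO: 3 outcomes — {0/0, 0/2, 1/2}
PSO: 4 outcomes — {0/0, 0/2, 1/0, 1/2}
target 1/0 ∈ {PSO}

SC:no TSO:no PSO:yes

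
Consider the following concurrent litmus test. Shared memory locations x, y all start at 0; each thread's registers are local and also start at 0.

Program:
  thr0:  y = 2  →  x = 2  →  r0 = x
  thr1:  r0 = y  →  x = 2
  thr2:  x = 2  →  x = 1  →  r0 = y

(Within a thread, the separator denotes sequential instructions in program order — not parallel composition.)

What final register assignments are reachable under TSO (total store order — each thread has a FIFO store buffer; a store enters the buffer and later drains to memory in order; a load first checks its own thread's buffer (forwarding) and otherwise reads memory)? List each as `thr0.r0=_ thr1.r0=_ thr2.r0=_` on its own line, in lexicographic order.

thr0.r0=1 thr1.r0=0 thr2.r0=0
thr0.r0=1 thr1.r0=0 thr2.r0=2
thr0.r0=1 thr1.r0=2 thr2.r0=0
thr0.r0=1 thr1.r0=2 thr2.r0=2
thr0.r0=2 thr1.r0=0 thr2.r0=0
thr0.r0=2 thr1.r0=0 thr2.r0=2
thr0.r0=2 thr1.r0=2 thr2.r0=0
thr0.r0=2 thr1.r0=2 thr2.r0=2

outcome vector order: (thr0.r0,thr1.r0,thr2.r0)
|TSO outcomes| = 8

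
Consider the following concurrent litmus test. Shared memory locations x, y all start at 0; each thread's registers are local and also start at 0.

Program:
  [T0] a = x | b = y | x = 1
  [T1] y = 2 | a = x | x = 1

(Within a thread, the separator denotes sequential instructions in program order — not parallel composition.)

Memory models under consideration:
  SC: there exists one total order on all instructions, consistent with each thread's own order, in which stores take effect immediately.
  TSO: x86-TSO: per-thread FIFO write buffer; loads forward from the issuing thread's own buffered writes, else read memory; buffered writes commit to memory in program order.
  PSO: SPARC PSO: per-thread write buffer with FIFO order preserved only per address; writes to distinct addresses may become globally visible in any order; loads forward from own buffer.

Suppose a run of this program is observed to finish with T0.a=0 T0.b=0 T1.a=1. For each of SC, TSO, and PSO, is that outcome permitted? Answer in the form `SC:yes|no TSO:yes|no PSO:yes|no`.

SC:yes TSO:yes PSO:yes

outcome vector order: (T0.a,T0.b,T1.a)
[SC] allowed = {<0 0 0> <0 0 1> <0 2 0> <0 2 1> <1 2 0>}
[TSO] allowed = {<0 0 0> <0 0 1> <0 2 0> <0 2 1> <1 2 0>}
[PSO] allowed = {<0 0 0> <0 0 1> <0 2 0> <0 2 1> <1 0 0> <1 2 0>}
target <0 0 1> ∈ {SC,TSO,PSO}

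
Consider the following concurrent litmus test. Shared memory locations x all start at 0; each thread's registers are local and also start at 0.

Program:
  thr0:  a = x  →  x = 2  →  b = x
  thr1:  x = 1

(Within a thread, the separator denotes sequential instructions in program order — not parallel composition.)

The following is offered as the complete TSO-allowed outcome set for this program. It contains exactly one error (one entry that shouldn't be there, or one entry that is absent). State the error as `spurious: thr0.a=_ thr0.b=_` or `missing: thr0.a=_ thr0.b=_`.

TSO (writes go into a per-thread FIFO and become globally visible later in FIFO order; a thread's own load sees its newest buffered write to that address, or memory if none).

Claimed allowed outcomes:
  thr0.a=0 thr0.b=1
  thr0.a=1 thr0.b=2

missing: thr0.a=0 thr0.b=2

outcome vector order: (thr0.a,thr0.b)
under TSO → (0,1); (0,2); (1,2)
TSO∖claimed = {(0,2)}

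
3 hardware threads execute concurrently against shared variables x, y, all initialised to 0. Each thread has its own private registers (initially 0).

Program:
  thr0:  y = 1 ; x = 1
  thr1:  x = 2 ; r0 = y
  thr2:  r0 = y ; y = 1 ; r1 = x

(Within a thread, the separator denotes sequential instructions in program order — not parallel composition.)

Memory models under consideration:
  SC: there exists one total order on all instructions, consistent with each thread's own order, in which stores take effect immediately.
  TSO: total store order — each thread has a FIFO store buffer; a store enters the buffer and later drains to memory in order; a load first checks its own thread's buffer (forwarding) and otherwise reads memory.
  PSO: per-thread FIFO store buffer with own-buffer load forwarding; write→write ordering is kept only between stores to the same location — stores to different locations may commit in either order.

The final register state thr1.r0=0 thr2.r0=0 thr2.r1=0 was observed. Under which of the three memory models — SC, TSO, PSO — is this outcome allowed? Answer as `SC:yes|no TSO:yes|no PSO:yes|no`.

outcome vector order: (thr1.r0,thr2.r0,thr2.r1)
under SC → (0,0,1), (0,0,2), (0,1,1), (0,1,2), (1,0,0), (1,0,1), (1,0,2), (1,1,0), (1,1,1), (1,1,2)
under TSO → (0,0,0), (0,0,1), (0,0,2), (0,1,0), (0,1,1), (0,1,2), (1,0,0), (1,0,1), (1,0,2), (1,1,0), (1,1,1), (1,1,2)
under PSO → (0,0,0), (0,0,1), (0,0,2), (0,1,0), (0,1,1), (0,1,2), (1,0,0), (1,0,1), (1,0,2), (1,1,0), (1,1,1), (1,1,2)
target (0,0,0) ∈ {TSO,PSO}

SC:no TSO:yes PSO:yes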